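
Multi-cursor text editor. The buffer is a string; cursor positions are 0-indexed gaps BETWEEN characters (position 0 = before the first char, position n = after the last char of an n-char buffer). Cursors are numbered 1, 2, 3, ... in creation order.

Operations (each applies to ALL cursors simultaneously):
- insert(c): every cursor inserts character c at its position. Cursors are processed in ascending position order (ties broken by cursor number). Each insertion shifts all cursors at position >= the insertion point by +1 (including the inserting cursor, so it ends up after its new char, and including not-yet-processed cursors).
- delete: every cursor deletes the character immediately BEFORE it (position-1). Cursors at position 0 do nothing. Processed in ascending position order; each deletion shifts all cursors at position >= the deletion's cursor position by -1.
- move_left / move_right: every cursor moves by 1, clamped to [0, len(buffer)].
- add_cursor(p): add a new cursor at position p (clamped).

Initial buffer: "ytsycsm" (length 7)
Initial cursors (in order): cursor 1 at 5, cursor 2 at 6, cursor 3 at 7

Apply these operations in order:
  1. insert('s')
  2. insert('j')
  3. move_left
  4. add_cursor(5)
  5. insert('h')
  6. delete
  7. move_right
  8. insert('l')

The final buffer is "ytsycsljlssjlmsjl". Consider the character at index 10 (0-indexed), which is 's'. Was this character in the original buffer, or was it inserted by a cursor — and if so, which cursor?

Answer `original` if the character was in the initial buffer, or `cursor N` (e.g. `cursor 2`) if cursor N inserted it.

Answer: cursor 2

Derivation:
After op 1 (insert('s')): buffer="ytsycsssms" (len 10), cursors c1@6 c2@8 c3@10, authorship .....1.2.3
After op 2 (insert('j')): buffer="ytsycsjssjmsj" (len 13), cursors c1@7 c2@10 c3@13, authorship .....11.22.33
After op 3 (move_left): buffer="ytsycsjssjmsj" (len 13), cursors c1@6 c2@9 c3@12, authorship .....11.22.33
After op 4 (add_cursor(5)): buffer="ytsycsjssjmsj" (len 13), cursors c4@5 c1@6 c2@9 c3@12, authorship .....11.22.33
After op 5 (insert('h')): buffer="ytsychshjsshjmshj" (len 17), cursors c4@6 c1@8 c2@12 c3@16, authorship .....4111.222.333
After op 6 (delete): buffer="ytsycsjssjmsj" (len 13), cursors c4@5 c1@6 c2@9 c3@12, authorship .....11.22.33
After op 7 (move_right): buffer="ytsycsjssjmsj" (len 13), cursors c4@6 c1@7 c2@10 c3@13, authorship .....11.22.33
After op 8 (insert('l')): buffer="ytsycsljlssjlmsjl" (len 17), cursors c4@7 c1@9 c2@13 c3@17, authorship .....1411.222.333
Authorship (.=original, N=cursor N): . . . . . 1 4 1 1 . 2 2 2 . 3 3 3
Index 10: author = 2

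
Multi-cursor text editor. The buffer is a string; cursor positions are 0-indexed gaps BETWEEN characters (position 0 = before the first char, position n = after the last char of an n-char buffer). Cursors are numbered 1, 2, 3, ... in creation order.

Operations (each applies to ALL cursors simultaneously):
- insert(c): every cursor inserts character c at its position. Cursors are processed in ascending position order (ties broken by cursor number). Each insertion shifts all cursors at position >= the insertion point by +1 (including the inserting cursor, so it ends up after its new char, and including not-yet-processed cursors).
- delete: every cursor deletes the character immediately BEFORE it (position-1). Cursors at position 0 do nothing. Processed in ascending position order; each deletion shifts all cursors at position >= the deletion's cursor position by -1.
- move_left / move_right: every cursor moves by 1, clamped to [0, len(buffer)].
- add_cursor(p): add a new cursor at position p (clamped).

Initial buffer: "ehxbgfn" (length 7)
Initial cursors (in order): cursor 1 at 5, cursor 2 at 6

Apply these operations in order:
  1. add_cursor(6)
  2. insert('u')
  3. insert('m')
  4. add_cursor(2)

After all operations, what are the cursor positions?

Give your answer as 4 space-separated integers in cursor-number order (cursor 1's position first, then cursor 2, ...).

Answer: 7 12 12 2

Derivation:
After op 1 (add_cursor(6)): buffer="ehxbgfn" (len 7), cursors c1@5 c2@6 c3@6, authorship .......
After op 2 (insert('u')): buffer="ehxbgufuun" (len 10), cursors c1@6 c2@9 c3@9, authorship .....1.23.
After op 3 (insert('m')): buffer="ehxbgumfuummn" (len 13), cursors c1@7 c2@12 c3@12, authorship .....11.2323.
After op 4 (add_cursor(2)): buffer="ehxbgumfuummn" (len 13), cursors c4@2 c1@7 c2@12 c3@12, authorship .....11.2323.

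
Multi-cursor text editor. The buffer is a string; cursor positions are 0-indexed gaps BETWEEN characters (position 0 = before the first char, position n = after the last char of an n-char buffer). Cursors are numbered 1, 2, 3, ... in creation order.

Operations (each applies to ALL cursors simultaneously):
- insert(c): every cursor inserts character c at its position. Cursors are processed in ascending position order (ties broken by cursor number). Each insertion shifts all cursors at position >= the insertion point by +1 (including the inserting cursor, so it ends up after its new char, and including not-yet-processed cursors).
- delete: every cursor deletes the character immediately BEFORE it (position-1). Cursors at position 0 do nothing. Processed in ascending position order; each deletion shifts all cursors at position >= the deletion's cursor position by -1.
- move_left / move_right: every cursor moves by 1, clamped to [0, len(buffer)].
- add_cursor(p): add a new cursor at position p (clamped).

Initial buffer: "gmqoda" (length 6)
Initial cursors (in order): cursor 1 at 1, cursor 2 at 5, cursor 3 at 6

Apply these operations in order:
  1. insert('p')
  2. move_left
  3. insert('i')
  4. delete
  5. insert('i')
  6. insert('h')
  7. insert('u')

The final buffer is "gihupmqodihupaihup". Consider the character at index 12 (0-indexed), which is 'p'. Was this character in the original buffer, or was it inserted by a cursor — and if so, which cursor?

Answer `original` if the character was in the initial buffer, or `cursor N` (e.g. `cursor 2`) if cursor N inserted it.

Answer: cursor 2

Derivation:
After op 1 (insert('p')): buffer="gpmqodpap" (len 9), cursors c1@2 c2@7 c3@9, authorship .1....2.3
After op 2 (move_left): buffer="gpmqodpap" (len 9), cursors c1@1 c2@6 c3@8, authorship .1....2.3
After op 3 (insert('i')): buffer="gipmqodipaip" (len 12), cursors c1@2 c2@8 c3@11, authorship .11....22.33
After op 4 (delete): buffer="gpmqodpap" (len 9), cursors c1@1 c2@6 c3@8, authorship .1....2.3
After op 5 (insert('i')): buffer="gipmqodipaip" (len 12), cursors c1@2 c2@8 c3@11, authorship .11....22.33
After op 6 (insert('h')): buffer="gihpmqodihpaihp" (len 15), cursors c1@3 c2@10 c3@14, authorship .111....222.333
After op 7 (insert('u')): buffer="gihupmqodihupaihup" (len 18), cursors c1@4 c2@12 c3@17, authorship .1111....2222.3333
Authorship (.=original, N=cursor N): . 1 1 1 1 . . . . 2 2 2 2 . 3 3 3 3
Index 12: author = 2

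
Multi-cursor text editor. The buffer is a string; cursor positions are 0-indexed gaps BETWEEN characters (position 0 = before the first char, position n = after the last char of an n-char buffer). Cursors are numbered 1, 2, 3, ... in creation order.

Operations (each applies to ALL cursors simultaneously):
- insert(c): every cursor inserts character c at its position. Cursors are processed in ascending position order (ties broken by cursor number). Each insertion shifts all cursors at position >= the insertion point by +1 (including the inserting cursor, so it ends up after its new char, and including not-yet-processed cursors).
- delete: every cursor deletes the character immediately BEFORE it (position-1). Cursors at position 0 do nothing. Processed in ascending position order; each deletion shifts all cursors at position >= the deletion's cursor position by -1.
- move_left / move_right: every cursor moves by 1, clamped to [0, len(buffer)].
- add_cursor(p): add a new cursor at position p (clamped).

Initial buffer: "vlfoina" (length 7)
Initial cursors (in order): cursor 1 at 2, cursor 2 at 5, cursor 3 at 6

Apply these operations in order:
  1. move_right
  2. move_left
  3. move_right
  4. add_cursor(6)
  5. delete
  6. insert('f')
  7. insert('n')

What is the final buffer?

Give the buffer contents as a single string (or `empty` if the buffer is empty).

Answer: vlfnofffnnn

Derivation:
After op 1 (move_right): buffer="vlfoina" (len 7), cursors c1@3 c2@6 c3@7, authorship .......
After op 2 (move_left): buffer="vlfoina" (len 7), cursors c1@2 c2@5 c3@6, authorship .......
After op 3 (move_right): buffer="vlfoina" (len 7), cursors c1@3 c2@6 c3@7, authorship .......
After op 4 (add_cursor(6)): buffer="vlfoina" (len 7), cursors c1@3 c2@6 c4@6 c3@7, authorship .......
After op 5 (delete): buffer="vlo" (len 3), cursors c1@2 c2@3 c3@3 c4@3, authorship ...
After op 6 (insert('f')): buffer="vlfofff" (len 7), cursors c1@3 c2@7 c3@7 c4@7, authorship ..1.234
After op 7 (insert('n')): buffer="vlfnofffnnn" (len 11), cursors c1@4 c2@11 c3@11 c4@11, authorship ..11.234234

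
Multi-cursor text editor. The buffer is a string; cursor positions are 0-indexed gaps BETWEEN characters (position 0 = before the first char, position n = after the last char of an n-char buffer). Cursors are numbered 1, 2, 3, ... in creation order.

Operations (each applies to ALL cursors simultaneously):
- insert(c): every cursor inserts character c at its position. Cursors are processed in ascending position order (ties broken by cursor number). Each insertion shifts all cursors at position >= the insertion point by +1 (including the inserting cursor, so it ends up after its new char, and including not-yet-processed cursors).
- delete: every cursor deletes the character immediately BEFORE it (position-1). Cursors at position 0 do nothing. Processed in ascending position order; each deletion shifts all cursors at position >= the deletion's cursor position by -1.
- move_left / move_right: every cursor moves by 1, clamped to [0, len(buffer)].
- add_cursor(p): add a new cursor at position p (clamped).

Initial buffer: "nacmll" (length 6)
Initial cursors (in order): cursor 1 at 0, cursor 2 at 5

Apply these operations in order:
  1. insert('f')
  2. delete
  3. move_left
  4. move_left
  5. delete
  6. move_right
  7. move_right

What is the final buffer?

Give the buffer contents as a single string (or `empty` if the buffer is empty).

After op 1 (insert('f')): buffer="fnacmlfl" (len 8), cursors c1@1 c2@7, authorship 1.....2.
After op 2 (delete): buffer="nacmll" (len 6), cursors c1@0 c2@5, authorship ......
After op 3 (move_left): buffer="nacmll" (len 6), cursors c1@0 c2@4, authorship ......
After op 4 (move_left): buffer="nacmll" (len 6), cursors c1@0 c2@3, authorship ......
After op 5 (delete): buffer="namll" (len 5), cursors c1@0 c2@2, authorship .....
After op 6 (move_right): buffer="namll" (len 5), cursors c1@1 c2@3, authorship .....
After op 7 (move_right): buffer="namll" (len 5), cursors c1@2 c2@4, authorship .....

Answer: namll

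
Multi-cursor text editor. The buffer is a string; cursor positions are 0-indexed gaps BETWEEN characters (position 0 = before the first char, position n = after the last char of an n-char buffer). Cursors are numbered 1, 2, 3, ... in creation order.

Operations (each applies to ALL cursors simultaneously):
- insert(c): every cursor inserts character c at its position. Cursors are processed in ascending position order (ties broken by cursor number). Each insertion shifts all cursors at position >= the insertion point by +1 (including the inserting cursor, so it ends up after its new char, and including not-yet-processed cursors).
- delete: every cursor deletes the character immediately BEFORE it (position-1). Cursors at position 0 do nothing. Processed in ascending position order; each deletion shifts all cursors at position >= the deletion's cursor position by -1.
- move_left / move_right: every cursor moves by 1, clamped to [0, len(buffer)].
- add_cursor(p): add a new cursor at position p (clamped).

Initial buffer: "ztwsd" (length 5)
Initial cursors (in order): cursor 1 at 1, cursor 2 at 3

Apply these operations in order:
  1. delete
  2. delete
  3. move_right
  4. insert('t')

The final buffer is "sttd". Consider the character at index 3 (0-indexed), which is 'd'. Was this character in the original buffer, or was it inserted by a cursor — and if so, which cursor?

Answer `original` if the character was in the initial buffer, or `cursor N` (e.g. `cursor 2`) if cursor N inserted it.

Answer: original

Derivation:
After op 1 (delete): buffer="tsd" (len 3), cursors c1@0 c2@1, authorship ...
After op 2 (delete): buffer="sd" (len 2), cursors c1@0 c2@0, authorship ..
After op 3 (move_right): buffer="sd" (len 2), cursors c1@1 c2@1, authorship ..
After op 4 (insert('t')): buffer="sttd" (len 4), cursors c1@3 c2@3, authorship .12.
Authorship (.=original, N=cursor N): . 1 2 .
Index 3: author = original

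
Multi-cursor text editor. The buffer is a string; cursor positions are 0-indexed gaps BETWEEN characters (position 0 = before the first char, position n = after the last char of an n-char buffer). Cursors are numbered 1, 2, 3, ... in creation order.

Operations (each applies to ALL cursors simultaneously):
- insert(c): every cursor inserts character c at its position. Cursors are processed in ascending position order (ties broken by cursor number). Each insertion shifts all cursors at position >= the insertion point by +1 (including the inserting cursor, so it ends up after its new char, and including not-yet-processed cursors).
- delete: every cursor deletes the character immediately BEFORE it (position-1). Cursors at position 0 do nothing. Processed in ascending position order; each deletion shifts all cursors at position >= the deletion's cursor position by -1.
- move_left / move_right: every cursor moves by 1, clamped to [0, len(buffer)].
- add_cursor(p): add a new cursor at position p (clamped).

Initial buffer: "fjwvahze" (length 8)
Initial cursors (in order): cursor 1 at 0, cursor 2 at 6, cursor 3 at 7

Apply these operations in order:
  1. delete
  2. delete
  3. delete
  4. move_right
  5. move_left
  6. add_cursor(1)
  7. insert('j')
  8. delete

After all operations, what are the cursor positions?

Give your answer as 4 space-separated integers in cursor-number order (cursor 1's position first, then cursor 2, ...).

After op 1 (delete): buffer="fjwvae" (len 6), cursors c1@0 c2@5 c3@5, authorship ......
After op 2 (delete): buffer="fjwe" (len 4), cursors c1@0 c2@3 c3@3, authorship ....
After op 3 (delete): buffer="fe" (len 2), cursors c1@0 c2@1 c3@1, authorship ..
After op 4 (move_right): buffer="fe" (len 2), cursors c1@1 c2@2 c3@2, authorship ..
After op 5 (move_left): buffer="fe" (len 2), cursors c1@0 c2@1 c3@1, authorship ..
After op 6 (add_cursor(1)): buffer="fe" (len 2), cursors c1@0 c2@1 c3@1 c4@1, authorship ..
After op 7 (insert('j')): buffer="jfjjje" (len 6), cursors c1@1 c2@5 c3@5 c4@5, authorship 1.234.
After op 8 (delete): buffer="fe" (len 2), cursors c1@0 c2@1 c3@1 c4@1, authorship ..

Answer: 0 1 1 1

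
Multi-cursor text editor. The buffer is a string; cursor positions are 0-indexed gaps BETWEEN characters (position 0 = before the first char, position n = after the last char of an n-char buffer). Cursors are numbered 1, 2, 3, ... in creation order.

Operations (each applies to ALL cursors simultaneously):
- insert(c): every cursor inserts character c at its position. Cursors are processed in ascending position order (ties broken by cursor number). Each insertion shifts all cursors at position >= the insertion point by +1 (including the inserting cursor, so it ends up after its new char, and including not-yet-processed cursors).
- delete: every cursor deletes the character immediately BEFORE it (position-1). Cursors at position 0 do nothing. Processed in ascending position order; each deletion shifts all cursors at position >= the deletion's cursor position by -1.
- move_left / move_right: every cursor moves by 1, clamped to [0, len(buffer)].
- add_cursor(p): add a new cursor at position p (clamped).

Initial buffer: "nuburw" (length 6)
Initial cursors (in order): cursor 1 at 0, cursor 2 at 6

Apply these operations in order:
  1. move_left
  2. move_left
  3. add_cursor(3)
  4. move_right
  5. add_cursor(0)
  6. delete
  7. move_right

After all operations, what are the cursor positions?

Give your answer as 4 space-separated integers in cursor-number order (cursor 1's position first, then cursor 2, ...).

After op 1 (move_left): buffer="nuburw" (len 6), cursors c1@0 c2@5, authorship ......
After op 2 (move_left): buffer="nuburw" (len 6), cursors c1@0 c2@4, authorship ......
After op 3 (add_cursor(3)): buffer="nuburw" (len 6), cursors c1@0 c3@3 c2@4, authorship ......
After op 4 (move_right): buffer="nuburw" (len 6), cursors c1@1 c3@4 c2@5, authorship ......
After op 5 (add_cursor(0)): buffer="nuburw" (len 6), cursors c4@0 c1@1 c3@4 c2@5, authorship ......
After op 6 (delete): buffer="ubw" (len 3), cursors c1@0 c4@0 c2@2 c3@2, authorship ...
After op 7 (move_right): buffer="ubw" (len 3), cursors c1@1 c4@1 c2@3 c3@3, authorship ...

Answer: 1 3 3 1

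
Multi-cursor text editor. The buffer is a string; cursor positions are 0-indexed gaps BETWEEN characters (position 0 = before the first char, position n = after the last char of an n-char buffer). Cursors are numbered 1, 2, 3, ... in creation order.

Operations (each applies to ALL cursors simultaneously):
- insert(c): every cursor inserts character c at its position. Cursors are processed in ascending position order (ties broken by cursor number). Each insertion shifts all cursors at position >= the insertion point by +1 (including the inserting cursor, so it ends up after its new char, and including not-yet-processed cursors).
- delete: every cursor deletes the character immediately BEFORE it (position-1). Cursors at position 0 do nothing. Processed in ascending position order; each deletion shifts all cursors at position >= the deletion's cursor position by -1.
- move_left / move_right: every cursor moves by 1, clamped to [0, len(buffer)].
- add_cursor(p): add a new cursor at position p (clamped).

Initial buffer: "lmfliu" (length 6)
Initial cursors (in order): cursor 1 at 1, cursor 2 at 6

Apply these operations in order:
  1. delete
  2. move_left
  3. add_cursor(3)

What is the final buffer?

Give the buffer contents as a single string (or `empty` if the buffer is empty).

After op 1 (delete): buffer="mfli" (len 4), cursors c1@0 c2@4, authorship ....
After op 2 (move_left): buffer="mfli" (len 4), cursors c1@0 c2@3, authorship ....
After op 3 (add_cursor(3)): buffer="mfli" (len 4), cursors c1@0 c2@3 c3@3, authorship ....

Answer: mfli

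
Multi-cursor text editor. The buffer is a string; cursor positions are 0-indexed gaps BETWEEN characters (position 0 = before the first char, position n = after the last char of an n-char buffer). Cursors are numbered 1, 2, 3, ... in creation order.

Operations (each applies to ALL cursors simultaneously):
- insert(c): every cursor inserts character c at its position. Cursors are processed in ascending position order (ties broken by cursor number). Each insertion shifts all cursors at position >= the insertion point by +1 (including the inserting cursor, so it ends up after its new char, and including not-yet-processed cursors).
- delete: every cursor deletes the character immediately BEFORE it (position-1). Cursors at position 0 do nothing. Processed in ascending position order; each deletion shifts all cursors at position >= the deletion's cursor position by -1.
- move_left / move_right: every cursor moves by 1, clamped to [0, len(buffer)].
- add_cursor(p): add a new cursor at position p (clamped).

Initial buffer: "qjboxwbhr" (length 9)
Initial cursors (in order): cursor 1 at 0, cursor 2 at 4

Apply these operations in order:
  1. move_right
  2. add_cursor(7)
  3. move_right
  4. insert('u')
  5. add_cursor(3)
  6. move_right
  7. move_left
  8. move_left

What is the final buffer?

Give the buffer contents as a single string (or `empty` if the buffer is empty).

After op 1 (move_right): buffer="qjboxwbhr" (len 9), cursors c1@1 c2@5, authorship .........
After op 2 (add_cursor(7)): buffer="qjboxwbhr" (len 9), cursors c1@1 c2@5 c3@7, authorship .........
After op 3 (move_right): buffer="qjboxwbhr" (len 9), cursors c1@2 c2@6 c3@8, authorship .........
After op 4 (insert('u')): buffer="qjuboxwubhur" (len 12), cursors c1@3 c2@8 c3@11, authorship ..1....2..3.
After op 5 (add_cursor(3)): buffer="qjuboxwubhur" (len 12), cursors c1@3 c4@3 c2@8 c3@11, authorship ..1....2..3.
After op 6 (move_right): buffer="qjuboxwubhur" (len 12), cursors c1@4 c4@4 c2@9 c3@12, authorship ..1....2..3.
After op 7 (move_left): buffer="qjuboxwubhur" (len 12), cursors c1@3 c4@3 c2@8 c3@11, authorship ..1....2..3.
After op 8 (move_left): buffer="qjuboxwubhur" (len 12), cursors c1@2 c4@2 c2@7 c3@10, authorship ..1....2..3.

Answer: qjuboxwubhur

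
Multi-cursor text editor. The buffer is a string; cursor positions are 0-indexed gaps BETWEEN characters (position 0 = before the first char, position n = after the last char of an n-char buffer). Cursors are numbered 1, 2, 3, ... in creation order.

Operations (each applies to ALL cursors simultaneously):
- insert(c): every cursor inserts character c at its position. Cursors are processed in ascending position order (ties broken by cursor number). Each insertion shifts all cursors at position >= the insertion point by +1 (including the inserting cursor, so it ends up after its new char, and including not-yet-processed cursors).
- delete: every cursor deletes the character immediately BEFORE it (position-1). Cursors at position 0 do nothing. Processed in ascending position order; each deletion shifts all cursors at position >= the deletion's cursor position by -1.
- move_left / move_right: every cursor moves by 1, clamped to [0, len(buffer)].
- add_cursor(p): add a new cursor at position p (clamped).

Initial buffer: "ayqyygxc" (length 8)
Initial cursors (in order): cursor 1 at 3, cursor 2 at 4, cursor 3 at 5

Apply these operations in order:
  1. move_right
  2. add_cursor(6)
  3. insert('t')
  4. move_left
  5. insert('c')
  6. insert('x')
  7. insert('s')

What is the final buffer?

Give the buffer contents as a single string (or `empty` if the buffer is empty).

Answer: ayqycxstycxstgtccxxsstxc

Derivation:
After op 1 (move_right): buffer="ayqyygxc" (len 8), cursors c1@4 c2@5 c3@6, authorship ........
After op 2 (add_cursor(6)): buffer="ayqyygxc" (len 8), cursors c1@4 c2@5 c3@6 c4@6, authorship ........
After op 3 (insert('t')): buffer="ayqytytgttxc" (len 12), cursors c1@5 c2@7 c3@10 c4@10, authorship ....1.2.34..
After op 4 (move_left): buffer="ayqytytgttxc" (len 12), cursors c1@4 c2@6 c3@9 c4@9, authorship ....1.2.34..
After op 5 (insert('c')): buffer="ayqyctyctgtcctxc" (len 16), cursors c1@5 c2@8 c3@13 c4@13, authorship ....11.22.3344..
After op 6 (insert('x')): buffer="ayqycxtycxtgtccxxtxc" (len 20), cursors c1@6 c2@10 c3@17 c4@17, authorship ....111.222.334344..
After op 7 (insert('s')): buffer="ayqycxstycxstgtccxxsstxc" (len 24), cursors c1@7 c2@12 c3@21 c4@21, authorship ....1111.2222.33434344..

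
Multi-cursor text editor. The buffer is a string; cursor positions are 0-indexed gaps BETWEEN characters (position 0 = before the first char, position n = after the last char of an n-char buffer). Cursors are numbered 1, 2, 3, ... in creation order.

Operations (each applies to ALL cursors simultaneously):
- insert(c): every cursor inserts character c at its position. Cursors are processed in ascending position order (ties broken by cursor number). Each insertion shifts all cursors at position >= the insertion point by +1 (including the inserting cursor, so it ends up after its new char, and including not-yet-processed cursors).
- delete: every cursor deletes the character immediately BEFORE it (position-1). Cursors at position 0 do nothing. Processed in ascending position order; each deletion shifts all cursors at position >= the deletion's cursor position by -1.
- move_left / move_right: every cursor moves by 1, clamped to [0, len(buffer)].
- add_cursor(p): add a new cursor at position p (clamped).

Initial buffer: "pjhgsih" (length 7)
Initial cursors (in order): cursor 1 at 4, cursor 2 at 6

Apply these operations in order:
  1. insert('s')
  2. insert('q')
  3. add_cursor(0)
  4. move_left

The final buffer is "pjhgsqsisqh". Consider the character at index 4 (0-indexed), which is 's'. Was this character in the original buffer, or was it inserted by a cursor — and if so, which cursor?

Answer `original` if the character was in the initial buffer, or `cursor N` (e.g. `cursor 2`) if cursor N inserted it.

Answer: cursor 1

Derivation:
After op 1 (insert('s')): buffer="pjhgssish" (len 9), cursors c1@5 c2@8, authorship ....1..2.
After op 2 (insert('q')): buffer="pjhgsqsisqh" (len 11), cursors c1@6 c2@10, authorship ....11..22.
After op 3 (add_cursor(0)): buffer="pjhgsqsisqh" (len 11), cursors c3@0 c1@6 c2@10, authorship ....11..22.
After op 4 (move_left): buffer="pjhgsqsisqh" (len 11), cursors c3@0 c1@5 c2@9, authorship ....11..22.
Authorship (.=original, N=cursor N): . . . . 1 1 . . 2 2 .
Index 4: author = 1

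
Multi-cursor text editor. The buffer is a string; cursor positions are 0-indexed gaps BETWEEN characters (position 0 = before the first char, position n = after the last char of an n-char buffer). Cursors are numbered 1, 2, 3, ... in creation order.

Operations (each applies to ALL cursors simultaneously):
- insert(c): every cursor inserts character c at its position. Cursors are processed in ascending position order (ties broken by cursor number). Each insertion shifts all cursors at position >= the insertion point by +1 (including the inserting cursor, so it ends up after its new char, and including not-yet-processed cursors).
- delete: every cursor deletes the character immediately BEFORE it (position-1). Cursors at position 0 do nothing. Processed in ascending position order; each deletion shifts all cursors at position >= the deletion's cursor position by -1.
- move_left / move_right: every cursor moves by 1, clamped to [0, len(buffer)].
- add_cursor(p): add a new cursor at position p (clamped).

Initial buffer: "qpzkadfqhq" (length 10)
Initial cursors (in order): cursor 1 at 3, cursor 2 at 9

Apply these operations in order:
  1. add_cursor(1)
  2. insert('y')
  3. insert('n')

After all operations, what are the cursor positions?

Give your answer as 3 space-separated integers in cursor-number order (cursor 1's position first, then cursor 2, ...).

Answer: 7 15 3

Derivation:
After op 1 (add_cursor(1)): buffer="qpzkadfqhq" (len 10), cursors c3@1 c1@3 c2@9, authorship ..........
After op 2 (insert('y')): buffer="qypzykadfqhyq" (len 13), cursors c3@2 c1@5 c2@12, authorship .3..1......2.
After op 3 (insert('n')): buffer="qynpzynkadfqhynq" (len 16), cursors c3@3 c1@7 c2@15, authorship .33..11......22.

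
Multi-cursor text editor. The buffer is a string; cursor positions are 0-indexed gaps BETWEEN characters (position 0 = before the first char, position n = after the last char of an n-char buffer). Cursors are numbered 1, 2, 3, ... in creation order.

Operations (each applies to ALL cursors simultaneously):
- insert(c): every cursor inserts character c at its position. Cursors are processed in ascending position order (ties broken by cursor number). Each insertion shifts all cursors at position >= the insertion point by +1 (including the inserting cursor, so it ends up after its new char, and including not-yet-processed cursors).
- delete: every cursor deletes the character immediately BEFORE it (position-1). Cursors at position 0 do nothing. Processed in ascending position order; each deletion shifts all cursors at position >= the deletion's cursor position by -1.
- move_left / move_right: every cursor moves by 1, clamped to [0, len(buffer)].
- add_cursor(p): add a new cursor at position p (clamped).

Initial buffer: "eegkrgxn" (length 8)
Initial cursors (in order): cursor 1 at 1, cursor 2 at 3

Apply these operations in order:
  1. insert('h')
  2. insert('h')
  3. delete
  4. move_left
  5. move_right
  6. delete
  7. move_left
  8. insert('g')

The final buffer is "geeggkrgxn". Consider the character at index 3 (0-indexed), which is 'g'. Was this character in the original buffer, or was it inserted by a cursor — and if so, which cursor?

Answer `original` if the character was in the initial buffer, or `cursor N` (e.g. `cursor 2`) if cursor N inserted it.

After op 1 (insert('h')): buffer="eheghkrgxn" (len 10), cursors c1@2 c2@5, authorship .1..2.....
After op 2 (insert('h')): buffer="ehheghhkrgxn" (len 12), cursors c1@3 c2@7, authorship .11..22.....
After op 3 (delete): buffer="eheghkrgxn" (len 10), cursors c1@2 c2@5, authorship .1..2.....
After op 4 (move_left): buffer="eheghkrgxn" (len 10), cursors c1@1 c2@4, authorship .1..2.....
After op 5 (move_right): buffer="eheghkrgxn" (len 10), cursors c1@2 c2@5, authorship .1..2.....
After op 6 (delete): buffer="eegkrgxn" (len 8), cursors c1@1 c2@3, authorship ........
After op 7 (move_left): buffer="eegkrgxn" (len 8), cursors c1@0 c2@2, authorship ........
After op 8 (insert('g')): buffer="geeggkrgxn" (len 10), cursors c1@1 c2@4, authorship 1..2......
Authorship (.=original, N=cursor N): 1 . . 2 . . . . . .
Index 3: author = 2

Answer: cursor 2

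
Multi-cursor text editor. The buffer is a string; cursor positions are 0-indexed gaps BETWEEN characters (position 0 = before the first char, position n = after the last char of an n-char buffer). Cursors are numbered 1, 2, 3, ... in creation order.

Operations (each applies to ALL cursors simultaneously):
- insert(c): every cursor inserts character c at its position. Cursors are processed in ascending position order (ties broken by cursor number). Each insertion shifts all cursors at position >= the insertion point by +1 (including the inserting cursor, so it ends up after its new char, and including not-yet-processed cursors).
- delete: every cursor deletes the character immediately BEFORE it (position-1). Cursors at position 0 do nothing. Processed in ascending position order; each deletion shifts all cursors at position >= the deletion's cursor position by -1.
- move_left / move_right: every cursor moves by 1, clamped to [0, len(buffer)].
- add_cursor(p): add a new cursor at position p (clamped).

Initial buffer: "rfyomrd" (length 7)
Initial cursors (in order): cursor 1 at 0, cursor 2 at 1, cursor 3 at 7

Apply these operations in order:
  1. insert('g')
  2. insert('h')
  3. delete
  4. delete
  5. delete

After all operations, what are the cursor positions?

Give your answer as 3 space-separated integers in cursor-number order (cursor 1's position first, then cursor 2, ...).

Answer: 0 0 5

Derivation:
After op 1 (insert('g')): buffer="grgfyomrdg" (len 10), cursors c1@1 c2@3 c3@10, authorship 1.2......3
After op 2 (insert('h')): buffer="ghrghfyomrdgh" (len 13), cursors c1@2 c2@5 c3@13, authorship 11.22......33
After op 3 (delete): buffer="grgfyomrdg" (len 10), cursors c1@1 c2@3 c3@10, authorship 1.2......3
After op 4 (delete): buffer="rfyomrd" (len 7), cursors c1@0 c2@1 c3@7, authorship .......
After op 5 (delete): buffer="fyomr" (len 5), cursors c1@0 c2@0 c3@5, authorship .....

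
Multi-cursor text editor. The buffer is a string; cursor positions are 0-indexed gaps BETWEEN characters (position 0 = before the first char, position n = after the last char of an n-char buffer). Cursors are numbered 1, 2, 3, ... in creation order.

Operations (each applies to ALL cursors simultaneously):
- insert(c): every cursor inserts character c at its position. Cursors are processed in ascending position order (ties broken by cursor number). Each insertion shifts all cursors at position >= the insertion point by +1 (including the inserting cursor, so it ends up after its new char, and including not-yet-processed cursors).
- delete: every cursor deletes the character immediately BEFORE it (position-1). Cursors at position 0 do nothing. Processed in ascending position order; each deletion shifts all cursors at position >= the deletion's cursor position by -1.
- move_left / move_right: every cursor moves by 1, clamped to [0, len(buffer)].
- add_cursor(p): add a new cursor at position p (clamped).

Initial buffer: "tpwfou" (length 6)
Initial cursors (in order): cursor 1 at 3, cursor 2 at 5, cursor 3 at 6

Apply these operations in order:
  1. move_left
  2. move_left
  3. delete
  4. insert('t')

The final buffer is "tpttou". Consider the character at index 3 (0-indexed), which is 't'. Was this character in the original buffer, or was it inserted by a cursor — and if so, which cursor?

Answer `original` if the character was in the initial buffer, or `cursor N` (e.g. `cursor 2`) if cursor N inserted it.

Answer: cursor 3

Derivation:
After op 1 (move_left): buffer="tpwfou" (len 6), cursors c1@2 c2@4 c3@5, authorship ......
After op 2 (move_left): buffer="tpwfou" (len 6), cursors c1@1 c2@3 c3@4, authorship ......
After op 3 (delete): buffer="pou" (len 3), cursors c1@0 c2@1 c3@1, authorship ...
After op 4 (insert('t')): buffer="tpttou" (len 6), cursors c1@1 c2@4 c3@4, authorship 1.23..
Authorship (.=original, N=cursor N): 1 . 2 3 . .
Index 3: author = 3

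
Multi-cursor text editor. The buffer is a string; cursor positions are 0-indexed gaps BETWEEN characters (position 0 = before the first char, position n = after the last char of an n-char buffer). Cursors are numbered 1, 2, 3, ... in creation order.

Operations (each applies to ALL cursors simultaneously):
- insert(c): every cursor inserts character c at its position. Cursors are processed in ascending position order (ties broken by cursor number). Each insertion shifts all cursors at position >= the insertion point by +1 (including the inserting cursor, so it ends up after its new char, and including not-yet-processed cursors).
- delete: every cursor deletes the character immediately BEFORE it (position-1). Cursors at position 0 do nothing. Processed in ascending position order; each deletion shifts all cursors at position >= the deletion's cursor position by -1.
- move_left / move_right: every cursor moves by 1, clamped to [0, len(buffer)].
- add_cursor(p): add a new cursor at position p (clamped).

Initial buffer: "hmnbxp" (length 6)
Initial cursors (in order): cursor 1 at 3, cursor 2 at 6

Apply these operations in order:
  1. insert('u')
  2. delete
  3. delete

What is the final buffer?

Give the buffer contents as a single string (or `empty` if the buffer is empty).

After op 1 (insert('u')): buffer="hmnubxpu" (len 8), cursors c1@4 c2@8, authorship ...1...2
After op 2 (delete): buffer="hmnbxp" (len 6), cursors c1@3 c2@6, authorship ......
After op 3 (delete): buffer="hmbx" (len 4), cursors c1@2 c2@4, authorship ....

Answer: hmbx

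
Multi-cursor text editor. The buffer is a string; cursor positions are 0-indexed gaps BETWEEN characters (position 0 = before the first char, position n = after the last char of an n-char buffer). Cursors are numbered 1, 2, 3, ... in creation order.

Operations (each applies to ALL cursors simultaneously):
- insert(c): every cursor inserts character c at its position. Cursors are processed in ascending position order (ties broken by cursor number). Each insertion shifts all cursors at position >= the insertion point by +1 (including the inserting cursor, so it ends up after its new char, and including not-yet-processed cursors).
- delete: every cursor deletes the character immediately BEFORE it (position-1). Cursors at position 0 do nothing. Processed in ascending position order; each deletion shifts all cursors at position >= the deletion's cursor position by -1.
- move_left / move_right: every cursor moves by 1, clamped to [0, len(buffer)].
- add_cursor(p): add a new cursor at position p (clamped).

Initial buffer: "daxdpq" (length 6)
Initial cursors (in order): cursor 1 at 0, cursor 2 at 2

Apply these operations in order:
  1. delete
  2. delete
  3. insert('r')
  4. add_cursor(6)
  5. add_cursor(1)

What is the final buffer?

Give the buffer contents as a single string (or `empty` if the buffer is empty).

After op 1 (delete): buffer="dxdpq" (len 5), cursors c1@0 c2@1, authorship .....
After op 2 (delete): buffer="xdpq" (len 4), cursors c1@0 c2@0, authorship ....
After op 3 (insert('r')): buffer="rrxdpq" (len 6), cursors c1@2 c2@2, authorship 12....
After op 4 (add_cursor(6)): buffer="rrxdpq" (len 6), cursors c1@2 c2@2 c3@6, authorship 12....
After op 5 (add_cursor(1)): buffer="rrxdpq" (len 6), cursors c4@1 c1@2 c2@2 c3@6, authorship 12....

Answer: rrxdpq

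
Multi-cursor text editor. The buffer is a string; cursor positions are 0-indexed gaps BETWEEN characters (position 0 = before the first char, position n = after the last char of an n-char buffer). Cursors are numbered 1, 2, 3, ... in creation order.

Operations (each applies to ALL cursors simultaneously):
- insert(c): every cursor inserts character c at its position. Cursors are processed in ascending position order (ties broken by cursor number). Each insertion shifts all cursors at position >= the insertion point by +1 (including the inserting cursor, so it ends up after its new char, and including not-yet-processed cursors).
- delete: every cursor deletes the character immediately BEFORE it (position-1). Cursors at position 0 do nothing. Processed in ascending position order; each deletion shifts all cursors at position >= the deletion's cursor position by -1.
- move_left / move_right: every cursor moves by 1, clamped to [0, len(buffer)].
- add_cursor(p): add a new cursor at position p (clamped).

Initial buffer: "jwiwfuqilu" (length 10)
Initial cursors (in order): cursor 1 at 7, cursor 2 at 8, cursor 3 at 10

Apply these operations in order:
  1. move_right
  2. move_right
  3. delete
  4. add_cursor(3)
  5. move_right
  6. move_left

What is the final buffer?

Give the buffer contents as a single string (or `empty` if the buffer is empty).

Answer: jwiwfuq

Derivation:
After op 1 (move_right): buffer="jwiwfuqilu" (len 10), cursors c1@8 c2@9 c3@10, authorship ..........
After op 2 (move_right): buffer="jwiwfuqilu" (len 10), cursors c1@9 c2@10 c3@10, authorship ..........
After op 3 (delete): buffer="jwiwfuq" (len 7), cursors c1@7 c2@7 c3@7, authorship .......
After op 4 (add_cursor(3)): buffer="jwiwfuq" (len 7), cursors c4@3 c1@7 c2@7 c3@7, authorship .......
After op 5 (move_right): buffer="jwiwfuq" (len 7), cursors c4@4 c1@7 c2@7 c3@7, authorship .......
After op 6 (move_left): buffer="jwiwfuq" (len 7), cursors c4@3 c1@6 c2@6 c3@6, authorship .......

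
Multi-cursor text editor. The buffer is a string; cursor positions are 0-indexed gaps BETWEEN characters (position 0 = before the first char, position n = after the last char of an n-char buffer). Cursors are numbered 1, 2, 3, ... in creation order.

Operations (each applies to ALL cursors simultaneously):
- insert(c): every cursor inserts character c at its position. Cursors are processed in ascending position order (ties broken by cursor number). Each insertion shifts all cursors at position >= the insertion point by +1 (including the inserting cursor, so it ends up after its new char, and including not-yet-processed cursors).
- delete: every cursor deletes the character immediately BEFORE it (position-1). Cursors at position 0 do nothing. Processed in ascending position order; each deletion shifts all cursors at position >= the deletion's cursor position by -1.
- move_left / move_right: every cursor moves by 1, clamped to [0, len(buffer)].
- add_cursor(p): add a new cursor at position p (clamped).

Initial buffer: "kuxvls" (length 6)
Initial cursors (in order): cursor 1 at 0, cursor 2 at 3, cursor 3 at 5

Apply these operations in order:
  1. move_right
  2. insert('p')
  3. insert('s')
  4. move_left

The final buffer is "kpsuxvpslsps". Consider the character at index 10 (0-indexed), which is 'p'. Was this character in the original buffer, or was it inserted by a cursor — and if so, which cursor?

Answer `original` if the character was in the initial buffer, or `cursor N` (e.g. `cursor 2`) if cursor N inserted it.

After op 1 (move_right): buffer="kuxvls" (len 6), cursors c1@1 c2@4 c3@6, authorship ......
After op 2 (insert('p')): buffer="kpuxvplsp" (len 9), cursors c1@2 c2@6 c3@9, authorship .1...2..3
After op 3 (insert('s')): buffer="kpsuxvpslsps" (len 12), cursors c1@3 c2@8 c3@12, authorship .11...22..33
After op 4 (move_left): buffer="kpsuxvpslsps" (len 12), cursors c1@2 c2@7 c3@11, authorship .11...22..33
Authorship (.=original, N=cursor N): . 1 1 . . . 2 2 . . 3 3
Index 10: author = 3

Answer: cursor 3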